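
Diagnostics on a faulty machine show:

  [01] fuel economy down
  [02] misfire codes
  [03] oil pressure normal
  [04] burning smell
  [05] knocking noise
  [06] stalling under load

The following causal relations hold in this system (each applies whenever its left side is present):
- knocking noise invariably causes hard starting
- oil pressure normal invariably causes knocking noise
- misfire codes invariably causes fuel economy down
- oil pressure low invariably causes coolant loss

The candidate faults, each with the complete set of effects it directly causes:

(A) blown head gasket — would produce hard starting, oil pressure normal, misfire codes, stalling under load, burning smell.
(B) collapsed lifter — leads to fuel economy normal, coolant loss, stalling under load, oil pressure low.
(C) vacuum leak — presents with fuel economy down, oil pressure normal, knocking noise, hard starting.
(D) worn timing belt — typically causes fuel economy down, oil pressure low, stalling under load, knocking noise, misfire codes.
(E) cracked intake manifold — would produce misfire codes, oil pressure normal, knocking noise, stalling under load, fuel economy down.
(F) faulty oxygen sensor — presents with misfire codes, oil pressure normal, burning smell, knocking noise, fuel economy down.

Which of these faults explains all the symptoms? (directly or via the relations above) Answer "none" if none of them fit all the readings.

A

For each candidate, compare predicted effects to what was observed:
(A) blown head gasket — accounts for every observation (fuel economy down through misfire codes → fuel economy down)
(B) collapsed lifter — fails on fuel economy down, misfire codes, oil pressure normal, burning smell, knocking noise (predicts fuel economy normal, not fuel economy down; predicts oil pressure low, not oil pressure normal)
(C) vacuum leak — fuel economy down yes; misfire codes NO; oil pressure normal yes; burning smell NO; knocking noise yes; stalling under load NO
(D) worn timing belt — fails on oil pressure normal, burning smell (predicts oil pressure low, not oil pressure normal)
(E) cracked intake manifold — fuel economy down yes; misfire codes yes; oil pressure normal yes; burning smell NO; knocking noise yes; stalling under load yes
(F) faulty oxygen sensor — fuel economy down yes; misfire codes yes; oil pressure normal yes; burning smell yes; knocking noise yes; stalling under load NO
(A) is the only candidate with no mismatches.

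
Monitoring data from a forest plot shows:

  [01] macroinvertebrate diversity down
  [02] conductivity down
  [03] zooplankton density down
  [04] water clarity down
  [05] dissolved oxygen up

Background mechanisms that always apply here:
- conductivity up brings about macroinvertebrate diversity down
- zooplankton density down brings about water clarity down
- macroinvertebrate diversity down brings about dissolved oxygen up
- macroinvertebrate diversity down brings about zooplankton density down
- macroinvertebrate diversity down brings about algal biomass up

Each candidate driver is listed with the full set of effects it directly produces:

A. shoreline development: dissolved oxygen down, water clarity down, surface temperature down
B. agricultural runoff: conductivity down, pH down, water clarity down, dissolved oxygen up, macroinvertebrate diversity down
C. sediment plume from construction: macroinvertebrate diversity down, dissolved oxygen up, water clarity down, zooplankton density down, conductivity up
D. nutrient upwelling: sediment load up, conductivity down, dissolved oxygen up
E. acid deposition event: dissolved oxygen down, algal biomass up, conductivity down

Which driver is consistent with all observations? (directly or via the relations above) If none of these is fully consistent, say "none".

B

Per-candidate check:
(A) shoreline development — fails on macroinvertebrate diversity down, conductivity down, zooplankton density down, dissolved oxygen up (predicts dissolved oxygen down, not dissolved oxygen up)
(B) agricultural runoff — accounts for every observation (zooplankton density down via macroinvertebrate diversity down → zooplankton density down)
(C) sediment plume from construction — fails on conductivity down (predicts conductivity up, not conductivity down)
(D) nutrient upwelling — does not account for macroinvertebrate diversity down, zooplankton density down, water clarity down
(E) acid deposition event — macroinvertebrate diversity down -; conductivity down +; zooplankton density down -; water clarity down -; dissolved oxygen up -
Only (B) is consistent with every observation.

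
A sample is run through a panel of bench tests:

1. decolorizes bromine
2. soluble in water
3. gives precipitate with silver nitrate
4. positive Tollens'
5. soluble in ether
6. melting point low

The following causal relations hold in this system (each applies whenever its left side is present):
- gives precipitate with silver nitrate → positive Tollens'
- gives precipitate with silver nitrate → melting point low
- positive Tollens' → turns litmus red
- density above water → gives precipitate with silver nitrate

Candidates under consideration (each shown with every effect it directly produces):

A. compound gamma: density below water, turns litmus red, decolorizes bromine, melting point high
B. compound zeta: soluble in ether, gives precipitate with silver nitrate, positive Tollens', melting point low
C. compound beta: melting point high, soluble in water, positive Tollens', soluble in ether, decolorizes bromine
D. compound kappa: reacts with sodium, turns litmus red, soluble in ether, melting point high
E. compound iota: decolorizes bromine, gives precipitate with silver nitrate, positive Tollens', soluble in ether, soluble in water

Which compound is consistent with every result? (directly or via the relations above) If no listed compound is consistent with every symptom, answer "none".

E

Per-candidate check:
(A) compound gamma — decolorizes bromine ✓; soluble in water ✗; gives precipitate with silver nitrate ✗; positive Tollens' ✗; soluble in ether ✗; melting point low ✗
(B) compound zeta — does not account for decolorizes bromine, soluble in water
(C) compound beta — decolorizes bromine ✓; soluble in water ✓; gives precipitate with silver nitrate ✗; positive Tollens' ✓; soluble in ether ✓; melting point low ✗
(D) compound kappa — fails on decolorizes bromine, soluble in water, gives precipitate with silver nitrate, positive Tollens', melting point low (predicts melting point high, not melting point low)
(E) compound iota — accounts for every observation (melting point low through gives precipitate with silver nitrate → melting point low)
Only (E) is consistent with every observation.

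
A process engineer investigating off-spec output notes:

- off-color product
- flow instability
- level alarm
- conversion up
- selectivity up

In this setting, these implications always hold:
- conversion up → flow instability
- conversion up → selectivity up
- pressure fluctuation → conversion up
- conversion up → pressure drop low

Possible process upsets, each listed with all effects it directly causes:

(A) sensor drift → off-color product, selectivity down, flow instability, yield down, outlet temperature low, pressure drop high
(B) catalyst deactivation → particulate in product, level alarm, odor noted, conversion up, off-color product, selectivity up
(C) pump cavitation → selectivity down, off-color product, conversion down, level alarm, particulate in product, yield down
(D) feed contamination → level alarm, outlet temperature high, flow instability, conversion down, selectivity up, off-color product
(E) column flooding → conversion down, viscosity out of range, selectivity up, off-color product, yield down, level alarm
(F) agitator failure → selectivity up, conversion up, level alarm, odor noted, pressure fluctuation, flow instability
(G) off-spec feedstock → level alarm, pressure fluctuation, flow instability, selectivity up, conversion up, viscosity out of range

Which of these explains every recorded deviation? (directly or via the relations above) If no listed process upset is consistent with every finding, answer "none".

Per-candidate check:
(A) sensor drift — off-color product yes; flow instability yes; level alarm NO; conversion up NO; selectivity up NO
(B) catalyst deactivation — accounts for every observation (flow instability via conversion up → flow instability)
(C) pump cavitation — fails on flow instability, conversion up, selectivity up (predicts conversion down, not conversion up; predicts selectivity down, not selectivity up)
(D) feed contamination — fails on conversion up (predicts conversion down, not conversion up)
(E) column flooding — off-color product yes; flow instability NO; level alarm yes; conversion up NO; selectivity up yes
(F) agitator failure — off-color product NO; flow instability yes; level alarm yes; conversion up yes; selectivity up yes
(G) off-spec feedstock — does not account for off-color product
Only (B) is consistent with every observation.

B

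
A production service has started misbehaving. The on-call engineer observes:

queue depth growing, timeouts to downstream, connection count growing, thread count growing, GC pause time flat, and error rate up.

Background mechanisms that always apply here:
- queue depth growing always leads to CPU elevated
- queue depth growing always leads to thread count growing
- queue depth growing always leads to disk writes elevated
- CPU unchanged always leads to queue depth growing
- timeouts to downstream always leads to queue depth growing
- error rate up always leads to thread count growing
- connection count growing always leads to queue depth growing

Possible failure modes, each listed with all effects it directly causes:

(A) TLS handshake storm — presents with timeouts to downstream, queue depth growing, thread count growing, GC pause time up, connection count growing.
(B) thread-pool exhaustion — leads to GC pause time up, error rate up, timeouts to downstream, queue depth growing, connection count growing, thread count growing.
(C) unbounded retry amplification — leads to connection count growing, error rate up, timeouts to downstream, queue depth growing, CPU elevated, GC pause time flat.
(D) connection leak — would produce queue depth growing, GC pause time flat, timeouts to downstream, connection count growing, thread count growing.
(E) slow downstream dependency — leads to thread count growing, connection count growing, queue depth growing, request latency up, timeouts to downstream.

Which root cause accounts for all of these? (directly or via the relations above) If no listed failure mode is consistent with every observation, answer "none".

Checking each candidate against the observations:
(A) TLS handshake storm — fails on GC pause time flat, error rate up (predicts GC pause time up, not GC pause time flat)
(B) thread-pool exhaustion — fails on GC pause time flat (predicts GC pause time up, not GC pause time flat)
(C) unbounded retry amplification — queue depth growing yes; timeouts to downstream yes; connection count growing yes; thread count growing yes (via error rate up → thread count growing); GC pause time flat yes; error rate up yes
(D) connection leak — queue depth growing yes; timeouts to downstream yes; connection count growing yes; thread count growing yes; GC pause time flat yes; error rate up NO
(E) slow downstream dependency — does not account for GC pause time flat, error rate up
(C) alone accounts for all the evidence.

C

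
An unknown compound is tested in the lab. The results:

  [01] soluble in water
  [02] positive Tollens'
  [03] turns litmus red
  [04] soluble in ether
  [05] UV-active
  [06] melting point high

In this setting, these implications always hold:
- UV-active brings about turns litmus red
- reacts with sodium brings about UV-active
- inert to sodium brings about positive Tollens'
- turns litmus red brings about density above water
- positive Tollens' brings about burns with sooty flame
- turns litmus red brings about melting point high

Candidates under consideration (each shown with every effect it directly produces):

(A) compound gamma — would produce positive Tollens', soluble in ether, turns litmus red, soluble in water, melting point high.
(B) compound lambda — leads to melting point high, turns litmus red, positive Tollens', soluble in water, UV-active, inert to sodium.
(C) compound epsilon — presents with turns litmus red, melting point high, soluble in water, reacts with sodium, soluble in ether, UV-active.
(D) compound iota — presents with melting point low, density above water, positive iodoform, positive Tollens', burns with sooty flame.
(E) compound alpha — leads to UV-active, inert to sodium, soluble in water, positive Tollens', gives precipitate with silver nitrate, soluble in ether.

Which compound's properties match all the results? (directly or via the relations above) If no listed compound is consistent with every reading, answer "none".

E

Checking each candidate against the observations:
(A) compound gamma — soluble in water match; positive Tollens' match; turns litmus red match; soluble in ether match; UV-active miss; melting point high match
(B) compound lambda — soluble in water match; positive Tollens' match; turns litmus red match; soluble in ether miss; UV-active match; melting point high match
(C) compound epsilon — does not account for positive Tollens'
(D) compound iota — fails on soluble in water, turns litmus red, soluble in ether, UV-active, melting point high (predicts melting point low, not melting point high)
(E) compound alpha — soluble in water match; positive Tollens' match; turns litmus red match (via UV-active → turns litmus red); soluble in ether match; UV-active match; melting point high match (via UV-active → turns litmus red → melting point high)
Only (E) is consistent with every observation.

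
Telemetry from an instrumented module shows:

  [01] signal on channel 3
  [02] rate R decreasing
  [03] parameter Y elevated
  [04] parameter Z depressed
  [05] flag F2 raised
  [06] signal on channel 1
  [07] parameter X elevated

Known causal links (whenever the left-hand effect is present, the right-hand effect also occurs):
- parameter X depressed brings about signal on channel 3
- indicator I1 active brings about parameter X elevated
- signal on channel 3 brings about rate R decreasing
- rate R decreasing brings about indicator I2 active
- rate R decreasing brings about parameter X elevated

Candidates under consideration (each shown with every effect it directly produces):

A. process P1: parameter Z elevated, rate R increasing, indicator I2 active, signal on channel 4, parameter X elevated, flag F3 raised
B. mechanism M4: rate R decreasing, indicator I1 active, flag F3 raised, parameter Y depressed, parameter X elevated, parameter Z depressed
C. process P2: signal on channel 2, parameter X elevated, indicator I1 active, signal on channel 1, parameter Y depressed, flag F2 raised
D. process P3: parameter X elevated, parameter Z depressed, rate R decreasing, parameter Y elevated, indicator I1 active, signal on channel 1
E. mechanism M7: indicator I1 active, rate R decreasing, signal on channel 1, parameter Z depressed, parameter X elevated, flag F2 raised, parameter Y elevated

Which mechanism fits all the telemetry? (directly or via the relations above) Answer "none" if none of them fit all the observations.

Testing each hypothesis:
(A) process P1 — signal on channel 3 miss; rate R decreasing miss; parameter Y elevated miss; parameter Z depressed miss; flag F2 raised miss; signal on channel 1 miss; parameter X elevated match
(B) mechanism M4 — signal on channel 3 miss; rate R decreasing match; parameter Y elevated miss; parameter Z depressed match; flag F2 raised miss; signal on channel 1 miss; parameter X elevated match
(C) process P2 — signal on channel 3 miss; rate R decreasing miss; parameter Y elevated miss; parameter Z depressed miss; flag F2 raised match; signal on channel 1 match; parameter X elevated match
(D) process P3 — does not account for signal on channel 3, flag F2 raised
(E) mechanism M7 — does not account for signal on channel 3
Every candidate fails on at least one observation.

none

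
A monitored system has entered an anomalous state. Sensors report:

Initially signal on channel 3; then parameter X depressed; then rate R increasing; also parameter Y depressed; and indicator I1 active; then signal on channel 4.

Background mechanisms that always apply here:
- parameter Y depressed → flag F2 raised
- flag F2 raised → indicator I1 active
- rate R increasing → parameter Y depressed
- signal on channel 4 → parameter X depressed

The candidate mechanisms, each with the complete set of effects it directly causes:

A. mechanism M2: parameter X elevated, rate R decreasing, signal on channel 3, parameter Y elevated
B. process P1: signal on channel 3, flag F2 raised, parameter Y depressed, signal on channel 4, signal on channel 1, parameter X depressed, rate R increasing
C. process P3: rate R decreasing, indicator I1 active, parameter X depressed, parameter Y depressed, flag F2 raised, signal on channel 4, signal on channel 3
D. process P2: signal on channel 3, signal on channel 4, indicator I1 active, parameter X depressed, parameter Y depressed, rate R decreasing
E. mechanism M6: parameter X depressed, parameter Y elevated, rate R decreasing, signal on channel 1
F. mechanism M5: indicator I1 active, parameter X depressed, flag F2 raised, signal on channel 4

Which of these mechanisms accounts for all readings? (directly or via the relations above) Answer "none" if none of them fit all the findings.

B

Testing each hypothesis:
(A) mechanism M2 — fails on parameter X depressed, rate R increasing, parameter Y depressed, indicator I1 active, signal on channel 4 (predicts parameter X elevated, not parameter X depressed; predicts rate R decreasing, not rate R increasing; predicts parameter Y elevated, not parameter Y depressed)
(B) process P1 — signal on channel 3 ✓; parameter X depressed ✓; rate R increasing ✓; parameter Y depressed ✓; indicator I1 active ✓ (through flag F2 raised → indicator I1 active); signal on channel 4 ✓
(C) process P3 — fails on rate R increasing (predicts rate R decreasing, not rate R increasing)
(D) process P2 — signal on channel 3 ✓; parameter X depressed ✓; rate R increasing ✗; parameter Y depressed ✓; indicator I1 active ✓; signal on channel 4 ✓
(E) mechanism M6 — fails on signal on channel 3, rate R increasing, parameter Y depressed, indicator I1 active, signal on channel 4 (predicts rate R decreasing, not rate R increasing; predicts parameter Y elevated, not parameter Y depressed)
(F) mechanism M5 — signal on channel 3 ✗; parameter X depressed ✓; rate R increasing ✗; parameter Y depressed ✗; indicator I1 active ✓; signal on channel 4 ✓
(B) is the only candidate with no mismatches.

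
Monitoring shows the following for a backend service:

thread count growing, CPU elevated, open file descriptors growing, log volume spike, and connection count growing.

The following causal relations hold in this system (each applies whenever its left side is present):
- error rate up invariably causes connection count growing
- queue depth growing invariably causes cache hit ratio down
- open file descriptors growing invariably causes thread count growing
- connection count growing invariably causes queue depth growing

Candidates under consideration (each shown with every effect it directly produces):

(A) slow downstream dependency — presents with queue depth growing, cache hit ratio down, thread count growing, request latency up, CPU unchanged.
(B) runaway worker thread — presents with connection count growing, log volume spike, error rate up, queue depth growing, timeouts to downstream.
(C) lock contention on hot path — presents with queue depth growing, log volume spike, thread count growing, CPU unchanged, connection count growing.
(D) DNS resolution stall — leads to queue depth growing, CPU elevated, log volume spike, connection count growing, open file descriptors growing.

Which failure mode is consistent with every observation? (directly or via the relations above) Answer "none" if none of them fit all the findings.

Per-candidate check:
(A) slow downstream dependency — thread count growing yes; CPU elevated NO; open file descriptors growing NO; log volume spike NO; connection count growing NO
(B) runaway worker thread — thread count growing NO; CPU elevated NO; open file descriptors growing NO; log volume spike yes; connection count growing yes
(C) lock contention on hot path — fails on CPU elevated, open file descriptors growing (predicts CPU unchanged, not CPU elevated)
(D) DNS resolution stall — thread count growing yes (via open file descriptors growing → thread count growing); CPU elevated yes; open file descriptors growing yes; log volume spike yes; connection count growing yes
(D) is the only candidate with no mismatches.

D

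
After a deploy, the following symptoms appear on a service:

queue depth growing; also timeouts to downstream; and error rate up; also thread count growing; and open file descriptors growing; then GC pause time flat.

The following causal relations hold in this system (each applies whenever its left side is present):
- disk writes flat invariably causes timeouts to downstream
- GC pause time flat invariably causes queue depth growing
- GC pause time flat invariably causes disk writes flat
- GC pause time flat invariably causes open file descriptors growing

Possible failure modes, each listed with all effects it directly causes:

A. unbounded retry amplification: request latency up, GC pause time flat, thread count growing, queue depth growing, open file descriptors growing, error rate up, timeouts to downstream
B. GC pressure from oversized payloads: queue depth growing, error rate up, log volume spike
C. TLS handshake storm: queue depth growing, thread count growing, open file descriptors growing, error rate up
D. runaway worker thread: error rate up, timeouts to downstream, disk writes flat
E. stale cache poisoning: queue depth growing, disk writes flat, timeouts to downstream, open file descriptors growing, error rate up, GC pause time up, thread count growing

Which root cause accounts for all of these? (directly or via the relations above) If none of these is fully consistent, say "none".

Checking each candidate against the observations:
(A) unbounded retry amplification — queue depth growing yes; timeouts to downstream yes; error rate up yes; thread count growing yes; open file descriptors growing yes; GC pause time flat yes
(B) GC pressure from oversized payloads — queue depth growing yes; timeouts to downstream NO; error rate up yes; thread count growing NO; open file descriptors growing NO; GC pause time flat NO
(C) TLS handshake storm — queue depth growing yes; timeouts to downstream NO; error rate up yes; thread count growing yes; open file descriptors growing yes; GC pause time flat NO
(D) runaway worker thread — queue depth growing NO; timeouts to downstream yes; error rate up yes; thread count growing NO; open file descriptors growing NO; GC pause time flat NO
(E) stale cache poisoning — queue depth growing yes; timeouts to downstream yes; error rate up yes; thread count growing yes; open file descriptors growing yes; GC pause time flat NO
(A) is the only candidate with no mismatches.

A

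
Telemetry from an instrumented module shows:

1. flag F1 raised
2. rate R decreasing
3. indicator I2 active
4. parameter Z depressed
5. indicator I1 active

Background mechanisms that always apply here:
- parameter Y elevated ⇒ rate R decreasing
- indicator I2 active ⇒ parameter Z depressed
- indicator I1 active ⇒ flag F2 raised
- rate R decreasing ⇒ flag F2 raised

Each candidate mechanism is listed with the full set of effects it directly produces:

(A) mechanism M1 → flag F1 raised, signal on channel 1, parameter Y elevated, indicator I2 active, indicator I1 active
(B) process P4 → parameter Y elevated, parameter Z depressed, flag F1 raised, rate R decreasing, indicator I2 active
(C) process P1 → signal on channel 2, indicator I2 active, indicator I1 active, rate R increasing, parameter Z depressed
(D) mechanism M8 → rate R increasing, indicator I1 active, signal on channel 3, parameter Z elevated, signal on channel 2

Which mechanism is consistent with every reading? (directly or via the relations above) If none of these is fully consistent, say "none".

A

For each candidate, compare predicted effects to what was observed:
(A) mechanism M1 — accounts for every observation (rate R decreasing by parameter Y elevated → rate R decreasing)
(B) process P4 — flag F1 raised yes; rate R decreasing yes; indicator I2 active yes; parameter Z depressed yes; indicator I1 active NO
(C) process P1 — fails on flag F1 raised, rate R decreasing (predicts rate R increasing, not rate R decreasing)
(D) mechanism M8 — flag F1 raised NO; rate R decreasing NO; indicator I2 active NO; parameter Z depressed NO; indicator I1 active yes
Only (A) is consistent with every observation.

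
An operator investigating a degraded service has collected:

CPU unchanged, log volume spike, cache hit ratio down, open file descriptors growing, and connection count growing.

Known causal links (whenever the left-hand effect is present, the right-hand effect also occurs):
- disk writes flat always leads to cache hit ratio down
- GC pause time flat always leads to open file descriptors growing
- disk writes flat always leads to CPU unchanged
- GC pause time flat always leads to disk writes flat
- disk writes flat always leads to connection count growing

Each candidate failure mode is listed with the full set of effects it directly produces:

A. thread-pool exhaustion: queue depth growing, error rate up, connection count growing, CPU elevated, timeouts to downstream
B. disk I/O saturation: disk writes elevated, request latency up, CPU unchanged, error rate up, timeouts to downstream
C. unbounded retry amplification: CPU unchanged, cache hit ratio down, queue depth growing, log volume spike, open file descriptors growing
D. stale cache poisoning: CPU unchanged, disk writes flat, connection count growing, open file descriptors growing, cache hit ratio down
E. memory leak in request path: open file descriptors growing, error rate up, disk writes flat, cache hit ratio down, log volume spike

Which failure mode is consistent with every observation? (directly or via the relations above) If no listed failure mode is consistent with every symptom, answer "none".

Checking each candidate against the observations:
(A) thread-pool exhaustion — fails on CPU unchanged, log volume spike, cache hit ratio down, open file descriptors growing (predicts CPU elevated, not CPU unchanged)
(B) disk I/O saturation — CPU unchanged ✓; log volume spike ✗; cache hit ratio down ✗; open file descriptors growing ✗; connection count growing ✗
(C) unbounded retry amplification — CPU unchanged ✓; log volume spike ✓; cache hit ratio down ✓; open file descriptors growing ✓; connection count growing ✗
(D) stale cache poisoning — does not account for log volume spike
(E) memory leak in request path — CPU unchanged ✓ (through disk writes flat → CPU unchanged); log volume spike ✓; cache hit ratio down ✓; open file descriptors growing ✓; connection count growing ✓ (through disk writes flat → connection count growing)
(E) alone accounts for all the evidence.

E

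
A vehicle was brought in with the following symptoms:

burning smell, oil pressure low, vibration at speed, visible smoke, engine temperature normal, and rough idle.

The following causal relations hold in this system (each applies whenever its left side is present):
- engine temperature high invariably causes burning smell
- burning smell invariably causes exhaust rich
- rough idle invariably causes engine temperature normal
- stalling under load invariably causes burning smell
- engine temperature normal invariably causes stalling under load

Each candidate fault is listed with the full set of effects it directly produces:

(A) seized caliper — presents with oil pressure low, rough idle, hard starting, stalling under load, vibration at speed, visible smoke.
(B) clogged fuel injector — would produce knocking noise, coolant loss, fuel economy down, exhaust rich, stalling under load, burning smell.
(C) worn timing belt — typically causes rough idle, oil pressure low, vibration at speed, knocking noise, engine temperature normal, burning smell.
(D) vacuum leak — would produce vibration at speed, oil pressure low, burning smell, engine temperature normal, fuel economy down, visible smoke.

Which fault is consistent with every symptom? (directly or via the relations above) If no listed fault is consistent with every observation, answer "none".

Per-candidate check:
(A) seized caliper — burning smell ✓ (via stalling under load → burning smell); oil pressure low ✓; vibration at speed ✓; visible smoke ✓; engine temperature normal ✓ (via rough idle → engine temperature normal); rough idle ✓
(B) clogged fuel injector — burning smell ✓; oil pressure low ✗; vibration at speed ✗; visible smoke ✗; engine temperature normal ✗; rough idle ✗
(C) worn timing belt — burning smell ✓; oil pressure low ✓; vibration at speed ✓; visible smoke ✗; engine temperature normal ✓; rough idle ✓
(D) vacuum leak — does not account for rough idle
(A) alone accounts for all the evidence.

A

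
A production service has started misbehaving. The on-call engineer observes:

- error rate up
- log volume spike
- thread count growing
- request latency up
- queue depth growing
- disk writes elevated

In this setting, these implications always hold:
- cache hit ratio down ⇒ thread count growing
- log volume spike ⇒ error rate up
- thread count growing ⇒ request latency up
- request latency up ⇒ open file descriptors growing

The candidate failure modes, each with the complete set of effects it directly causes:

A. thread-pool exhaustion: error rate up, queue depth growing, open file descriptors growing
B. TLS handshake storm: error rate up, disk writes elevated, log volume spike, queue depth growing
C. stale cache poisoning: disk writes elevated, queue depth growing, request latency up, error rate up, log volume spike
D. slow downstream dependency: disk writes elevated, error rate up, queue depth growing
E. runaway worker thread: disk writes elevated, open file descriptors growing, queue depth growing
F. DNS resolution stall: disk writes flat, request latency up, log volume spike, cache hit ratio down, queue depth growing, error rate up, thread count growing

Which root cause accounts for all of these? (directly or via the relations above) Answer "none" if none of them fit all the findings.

For each candidate, compare predicted effects to what was observed:
(A) thread-pool exhaustion — error rate up +; log volume spike -; thread count growing -; request latency up -; queue depth growing +; disk writes elevated -
(B) TLS handshake storm — error rate up +; log volume spike +; thread count growing -; request latency up -; queue depth growing +; disk writes elevated +
(C) stale cache poisoning — does not account for thread count growing
(D) slow downstream dependency — error rate up +; log volume spike -; thread count growing -; request latency up -; queue depth growing +; disk writes elevated +
(E) runaway worker thread — does not account for error rate up, log volume spike, thread count growing, request latency up
(F) DNS resolution stall — error rate up +; log volume spike +; thread count growing +; request latency up +; queue depth growing +; disk writes elevated -
Every candidate fails on at least one observation.

none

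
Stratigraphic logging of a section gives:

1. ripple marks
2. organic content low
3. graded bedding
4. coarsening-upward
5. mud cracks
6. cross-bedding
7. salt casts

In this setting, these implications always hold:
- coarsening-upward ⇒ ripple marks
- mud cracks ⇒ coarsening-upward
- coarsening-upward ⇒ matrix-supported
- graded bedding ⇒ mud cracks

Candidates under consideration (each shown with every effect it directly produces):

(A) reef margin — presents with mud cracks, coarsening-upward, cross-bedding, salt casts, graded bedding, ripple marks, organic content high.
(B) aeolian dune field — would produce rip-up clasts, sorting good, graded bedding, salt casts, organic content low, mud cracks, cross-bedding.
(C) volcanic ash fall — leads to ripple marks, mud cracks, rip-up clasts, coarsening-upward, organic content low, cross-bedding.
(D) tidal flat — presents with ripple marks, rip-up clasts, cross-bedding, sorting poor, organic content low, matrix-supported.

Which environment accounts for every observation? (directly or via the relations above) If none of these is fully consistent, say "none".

B

Testing each hypothesis:
(A) reef margin — fails on organic content low (predicts organic content high, not organic content low)
(B) aeolian dune field — accounts for every observation (ripple marks by mud cracks → coarsening-upward → ripple marks)
(C) volcanic ash fall — does not account for graded bedding, salt casts
(D) tidal flat — ripple marks +; organic content low +; graded bedding -; coarsening-upward -; mud cracks -; cross-bedding +; salt casts -
(B) is the only candidate with no mismatches.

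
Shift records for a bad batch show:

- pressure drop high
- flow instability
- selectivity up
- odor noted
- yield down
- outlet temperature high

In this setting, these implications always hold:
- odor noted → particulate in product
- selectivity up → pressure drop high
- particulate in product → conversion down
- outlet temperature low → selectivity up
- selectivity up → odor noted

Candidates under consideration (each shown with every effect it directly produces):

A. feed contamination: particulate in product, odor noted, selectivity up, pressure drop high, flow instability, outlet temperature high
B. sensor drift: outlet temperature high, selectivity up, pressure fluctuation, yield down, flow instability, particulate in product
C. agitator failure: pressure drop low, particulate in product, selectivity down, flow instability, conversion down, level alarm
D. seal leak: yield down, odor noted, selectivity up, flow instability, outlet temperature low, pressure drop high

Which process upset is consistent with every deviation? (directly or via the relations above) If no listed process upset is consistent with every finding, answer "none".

B

For each candidate, compare predicted effects to what was observed:
(A) feed contamination — pressure drop high yes; flow instability yes; selectivity up yes; odor noted yes; yield down NO; outlet temperature high yes
(B) sensor drift — accounts for every observation (pressure drop high via selectivity up → pressure drop high)
(C) agitator failure — fails on pressure drop high, selectivity up, odor noted, yield down, outlet temperature high (predicts pressure drop low, not pressure drop high; predicts selectivity down, not selectivity up)
(D) seal leak — fails on outlet temperature high (predicts outlet temperature low, not outlet temperature high)
(B) is the only candidate with no mismatches.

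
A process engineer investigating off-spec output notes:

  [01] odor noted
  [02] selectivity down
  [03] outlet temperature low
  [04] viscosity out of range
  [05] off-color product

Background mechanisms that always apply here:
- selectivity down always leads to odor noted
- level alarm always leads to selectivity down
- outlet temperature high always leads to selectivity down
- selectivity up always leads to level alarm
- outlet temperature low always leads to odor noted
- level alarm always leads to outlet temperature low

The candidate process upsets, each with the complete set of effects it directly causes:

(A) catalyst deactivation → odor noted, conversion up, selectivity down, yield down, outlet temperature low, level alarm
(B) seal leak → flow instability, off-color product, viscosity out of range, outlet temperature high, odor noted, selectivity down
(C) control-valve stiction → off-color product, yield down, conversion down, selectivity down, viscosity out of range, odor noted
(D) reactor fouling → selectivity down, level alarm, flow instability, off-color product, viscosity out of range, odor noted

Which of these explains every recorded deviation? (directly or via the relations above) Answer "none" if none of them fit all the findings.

D

Testing each hypothesis:
(A) catalyst deactivation — does not account for viscosity out of range, off-color product
(B) seal leak — fails on outlet temperature low (predicts outlet temperature high, not outlet temperature low)
(C) control-valve stiction — odor noted +; selectivity down +; outlet temperature low -; viscosity out of range +; off-color product +
(D) reactor fouling — accounts for every observation (outlet temperature low by level alarm → outlet temperature low)
(D) is the only candidate with no mismatches.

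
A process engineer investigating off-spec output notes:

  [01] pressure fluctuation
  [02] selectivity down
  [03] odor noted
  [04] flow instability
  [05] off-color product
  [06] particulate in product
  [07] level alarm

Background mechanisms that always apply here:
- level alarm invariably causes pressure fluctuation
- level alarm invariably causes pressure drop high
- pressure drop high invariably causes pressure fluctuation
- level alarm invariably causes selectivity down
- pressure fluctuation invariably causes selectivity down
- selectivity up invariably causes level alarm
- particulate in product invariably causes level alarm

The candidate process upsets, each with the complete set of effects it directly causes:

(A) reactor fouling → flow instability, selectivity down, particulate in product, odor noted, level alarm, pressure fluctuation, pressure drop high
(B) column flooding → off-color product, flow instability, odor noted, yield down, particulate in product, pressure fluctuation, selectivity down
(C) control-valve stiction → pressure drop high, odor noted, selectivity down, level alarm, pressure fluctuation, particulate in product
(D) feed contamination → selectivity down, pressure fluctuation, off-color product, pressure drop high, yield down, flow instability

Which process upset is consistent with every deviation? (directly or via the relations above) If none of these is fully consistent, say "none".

B

Testing each hypothesis:
(A) reactor fouling — does not account for off-color product
(B) column flooding — pressure fluctuation +; selectivity down +; odor noted +; flow instability +; off-color product +; particulate in product +; level alarm + (by particulate in product → level alarm)
(C) control-valve stiction — does not account for flow instability, off-color product
(D) feed contamination — pressure fluctuation +; selectivity down +; odor noted -; flow instability +; off-color product +; particulate in product -; level alarm -
(B) is the only candidate with no mismatches.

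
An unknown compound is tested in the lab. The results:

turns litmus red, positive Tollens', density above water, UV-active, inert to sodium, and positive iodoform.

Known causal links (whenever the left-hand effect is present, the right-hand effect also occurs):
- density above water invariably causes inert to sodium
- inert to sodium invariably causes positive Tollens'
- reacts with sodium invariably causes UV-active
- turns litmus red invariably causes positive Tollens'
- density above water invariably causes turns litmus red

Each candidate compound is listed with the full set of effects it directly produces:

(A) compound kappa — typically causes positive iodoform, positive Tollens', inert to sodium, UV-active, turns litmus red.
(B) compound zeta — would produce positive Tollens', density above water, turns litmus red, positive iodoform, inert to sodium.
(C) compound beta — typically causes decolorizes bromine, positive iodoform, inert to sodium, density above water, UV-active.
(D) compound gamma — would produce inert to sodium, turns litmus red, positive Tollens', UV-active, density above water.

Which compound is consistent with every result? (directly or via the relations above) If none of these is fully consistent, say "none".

C

Checking each candidate against the observations:
(A) compound kappa — does not account for density above water
(B) compound zeta — does not account for UV-active
(C) compound beta — accounts for every observation (turns litmus red through density above water → turns litmus red)
(D) compound gamma — turns litmus red ✓; positive Tollens' ✓; density above water ✓; UV-active ✓; inert to sodium ✓; positive iodoform ✗
Only (C) is consistent with every observation.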